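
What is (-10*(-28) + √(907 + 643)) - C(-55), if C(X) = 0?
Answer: 280 + 5*√62 ≈ 319.37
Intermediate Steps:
(-10*(-28) + √(907 + 643)) - C(-55) = (-10*(-28) + √(907 + 643)) - 1*0 = (280 + √1550) + 0 = (280 + 5*√62) + 0 = 280 + 5*√62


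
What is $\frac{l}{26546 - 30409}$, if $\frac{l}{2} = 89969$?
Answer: $- \frac{179938}{3863} \approx -46.58$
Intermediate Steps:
$l = 179938$ ($l = 2 \cdot 89969 = 179938$)
$\frac{l}{26546 - 30409} = \frac{179938}{26546 - 30409} = \frac{179938}{-3863} = 179938 \left(- \frac{1}{3863}\right) = - \frac{179938}{3863}$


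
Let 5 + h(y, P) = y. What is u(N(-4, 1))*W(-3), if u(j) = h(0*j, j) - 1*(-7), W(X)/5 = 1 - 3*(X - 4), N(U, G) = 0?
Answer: 220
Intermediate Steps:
h(y, P) = -5 + y
W(X) = 65 - 15*X (W(X) = 5*(1 - 3*(X - 4)) = 5*(1 - 3*(-4 + X)) = 5*(1 + (12 - 3*X)) = 5*(13 - 3*X) = 65 - 15*X)
u(j) = 2 (u(j) = (-5 + 0*j) - 1*(-7) = (-5 + 0) + 7 = -5 + 7 = 2)
u(N(-4, 1))*W(-3) = 2*(65 - 15*(-3)) = 2*(65 + 45) = 2*110 = 220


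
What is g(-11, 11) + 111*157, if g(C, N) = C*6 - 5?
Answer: 17356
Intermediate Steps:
g(C, N) = -5 + 6*C (g(C, N) = 6*C - 5 = -5 + 6*C)
g(-11, 11) + 111*157 = (-5 + 6*(-11)) + 111*157 = (-5 - 66) + 17427 = -71 + 17427 = 17356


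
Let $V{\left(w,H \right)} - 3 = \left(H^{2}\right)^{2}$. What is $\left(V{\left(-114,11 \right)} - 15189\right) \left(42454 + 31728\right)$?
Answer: $-40429190$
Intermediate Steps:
$V{\left(w,H \right)} = 3 + H^{4}$ ($V{\left(w,H \right)} = 3 + \left(H^{2}\right)^{2} = 3 + H^{4}$)
$\left(V{\left(-114,11 \right)} - 15189\right) \left(42454 + 31728\right) = \left(\left(3 + 11^{4}\right) - 15189\right) \left(42454 + 31728\right) = \left(\left(3 + 14641\right) - 15189\right) 74182 = \left(14644 - 15189\right) 74182 = \left(-545\right) 74182 = -40429190$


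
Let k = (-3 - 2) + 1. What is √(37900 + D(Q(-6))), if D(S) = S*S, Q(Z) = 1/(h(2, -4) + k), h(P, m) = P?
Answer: √151601/2 ≈ 194.68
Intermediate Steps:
k = -4 (k = -5 + 1 = -4)
Q(Z) = -½ (Q(Z) = 1/(2 - 4) = 1/(-2) = -½)
D(S) = S²
√(37900 + D(Q(-6))) = √(37900 + (-½)²) = √(37900 + ¼) = √(151601/4) = √151601/2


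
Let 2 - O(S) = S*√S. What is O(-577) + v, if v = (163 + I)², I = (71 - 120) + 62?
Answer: 30978 + 577*I*√577 ≈ 30978.0 + 13860.0*I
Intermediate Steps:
I = 13 (I = -49 + 62 = 13)
O(S) = 2 - S^(3/2) (O(S) = 2 - S*√S = 2 - S^(3/2))
v = 30976 (v = (163 + 13)² = 176² = 30976)
O(-577) + v = (2 - (-577)^(3/2)) + 30976 = (2 - (-577)*I*√577) + 30976 = (2 + 577*I*√577) + 30976 = 30978 + 577*I*√577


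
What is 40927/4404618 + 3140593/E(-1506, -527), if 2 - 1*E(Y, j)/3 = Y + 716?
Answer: 256170550019/193803192 ≈ 1321.8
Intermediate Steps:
E(Y, j) = -2142 - 3*Y (E(Y, j) = 6 - 3*(Y + 716) = 6 - 3*(716 + Y) = 6 + (-2148 - 3*Y) = -2142 - 3*Y)
40927/4404618 + 3140593/E(-1506, -527) = 40927/4404618 + 3140593/(-2142 - 3*(-1506)) = 40927*(1/4404618) + 3140593/(-2142 + 4518) = 40927/4404618 + 3140593/2376 = 256170550019/193803192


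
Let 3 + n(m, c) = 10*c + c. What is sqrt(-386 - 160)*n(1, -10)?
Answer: -113*I*sqrt(546) ≈ -2640.4*I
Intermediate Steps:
n(m, c) = -3 + 11*c (n(m, c) = -3 + (10*c + c) = -3 + 11*c)
sqrt(-386 - 160)*n(1, -10) = sqrt(-386 - 160)*(-3 + 11*(-10)) = sqrt(-546)*(-3 - 110) = (I*sqrt(546))*(-113) = -113*I*sqrt(546)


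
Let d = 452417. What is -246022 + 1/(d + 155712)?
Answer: -149613112837/608129 ≈ -2.4602e+5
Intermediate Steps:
-246022 + 1/(d + 155712) = -246022 + 1/(452417 + 155712) = -246022 + 1/608129 = -149613112837/608129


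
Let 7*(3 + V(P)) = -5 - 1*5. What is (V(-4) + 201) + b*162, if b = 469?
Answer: 533222/7 ≈ 76175.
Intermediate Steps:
V(P) = -31/7 (V(P) = -3 + (-5 - 1*5)/7 = -3 + (-5 - 5)/7 = -3 + (⅐)*(-10) = -3 - 10/7 = -31/7)
(V(-4) + 201) + b*162 = (-31/7 + 201) + 469*162 = 1376/7 + 75978 = 533222/7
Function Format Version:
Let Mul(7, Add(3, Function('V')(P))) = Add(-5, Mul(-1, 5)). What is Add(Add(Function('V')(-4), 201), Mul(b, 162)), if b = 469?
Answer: Rational(533222, 7) ≈ 76175.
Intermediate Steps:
Function('V')(P) = Rational(-31, 7) (Function('V')(P) = Add(-3, Mul(Rational(1, 7), Add(-5, Mul(-1, 5)))) = Add(-3, Mul(Rational(1, 7), Add(-5, -5))) = Add(-3, Mul(Rational(1, 7), -10)) = Add(-3, Rational(-10, 7)) = Rational(-31, 7))
Add(Add(Function('V')(-4), 201), Mul(b, 162)) = Add(Add(Rational(-31, 7), 201), Mul(469, 162)) = Add(Rational(1376, 7), 75978) = Rational(533222, 7)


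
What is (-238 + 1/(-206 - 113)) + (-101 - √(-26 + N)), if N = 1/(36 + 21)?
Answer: -108142/319 - I*√84417/57 ≈ -339.0 - 5.0973*I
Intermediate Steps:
N = 1/57 ≈ 0.017544
(-238 + 1/(-206 - 113)) + (-101 - √(-26 + N)) = (-238 + 1/(-206 - 113)) + (-101 - √(-26 + 1/57)) = (-238 + 1/(-319)) + (-101 - √(-1481/57)) = (-238 - 1/319) + (-101 - I*√84417/57) = -75923/319 + (-101 - I*√84417/57) = -108142/319 - I*√84417/57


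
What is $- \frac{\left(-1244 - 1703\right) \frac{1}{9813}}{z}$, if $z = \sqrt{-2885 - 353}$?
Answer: $- \frac{2947 i \sqrt{3238}}{31774494} \approx - 0.0052776 i$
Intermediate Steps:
$z = i \sqrt{3238}$ ($z = \sqrt{-3238} = i \sqrt{3238} \approx 56.903 i$)
$- \frac{\left(-1244 - 1703\right) \frac{1}{9813}}{z} = - \frac{\left(-1244 - 1703\right) \frac{1}{9813}}{i \sqrt{3238}} = - \left(-2947\right) \frac{1}{9813} \left(- \frac{i \sqrt{3238}}{3238}\right) = - \frac{\left(-2947\right) \left(- \frac{i \sqrt{3238}}{3238}\right)}{9813} = - \frac{2947 i \sqrt{3238}}{31774494}$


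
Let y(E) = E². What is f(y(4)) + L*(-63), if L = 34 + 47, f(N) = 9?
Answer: -5094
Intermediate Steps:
L = 81
f(y(4)) + L*(-63) = 9 + 81*(-63) = 9 - 5103 = -5094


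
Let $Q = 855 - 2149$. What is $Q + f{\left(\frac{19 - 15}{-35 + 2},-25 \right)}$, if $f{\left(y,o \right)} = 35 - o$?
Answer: $-1234$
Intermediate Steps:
$Q = -1294$ ($Q = 855 - 2149 = -1294$)
$Q + f{\left(\frac{19 - 15}{-35 + 2},-25 \right)} = -1294 + \left(35 - -25\right) = -1294 + \left(35 + 25\right) = -1294 + 60 = -1234$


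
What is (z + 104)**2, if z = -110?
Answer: 36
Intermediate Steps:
(z + 104)**2 = (-110 + 104)**2 = (-6)**2 = 36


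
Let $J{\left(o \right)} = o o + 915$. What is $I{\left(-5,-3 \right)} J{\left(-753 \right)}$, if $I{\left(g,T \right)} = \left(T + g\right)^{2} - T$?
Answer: $38050908$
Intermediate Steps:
$J{\left(o \right)} = 915 + o^{2}$ ($J{\left(o \right)} = o^{2} + 915 = 915 + o^{2}$)
$I{\left(-5,-3 \right)} J{\left(-753 \right)} = \left(\left(-3 - 5\right)^{2} - -3\right) \left(915 + \left(-753\right)^{2}\right) = \left(\left(-8\right)^{2} + 3\right) \left(915 + 567009\right) = \left(64 + 3\right) 567924 = 67 \cdot 567924 = 38050908$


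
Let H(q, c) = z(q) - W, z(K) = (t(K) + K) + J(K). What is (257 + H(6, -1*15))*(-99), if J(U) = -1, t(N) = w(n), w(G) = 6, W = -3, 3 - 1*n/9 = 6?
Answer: -26829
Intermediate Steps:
n = -27 (n = 27 - 9*6 = 27 - 54 = -27)
t(N) = 6
z(K) = 5 + K (z(K) = (6 + K) - 1 = 5 + K)
H(q, c) = 8 + q (H(q, c) = (5 + q) - 1*(-3) = (5 + q) + 3 = 8 + q)
(257 + H(6, -1*15))*(-99) = (257 + (8 + 6))*(-99) = (257 + 14)*(-99) = 271*(-99) = -26829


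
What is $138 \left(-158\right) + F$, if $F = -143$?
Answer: $-21947$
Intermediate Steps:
$138 \left(-158\right) + F = 138 \left(-158\right) - 143 = -21804 - 143 = -21947$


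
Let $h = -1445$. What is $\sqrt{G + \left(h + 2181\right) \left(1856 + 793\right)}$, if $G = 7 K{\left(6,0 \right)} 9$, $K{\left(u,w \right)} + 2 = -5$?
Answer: $\sqrt{1949223} \approx 1396.1$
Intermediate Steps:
$K{\left(u,w \right)} = -7$ ($K{\left(u,w \right)} = -2 - 5 = -7$)
$G = -441$ ($G = 7 \left(-7\right) 9 = \left(-49\right) 9 = -441$)
$\sqrt{G + \left(h + 2181\right) \left(1856 + 793\right)} = \sqrt{-441 + \left(-1445 + 2181\right) \left(1856 + 793\right)} = \sqrt{-441 + 736 \cdot 2649} = \sqrt{-441 + 1949664} = \sqrt{1949223}$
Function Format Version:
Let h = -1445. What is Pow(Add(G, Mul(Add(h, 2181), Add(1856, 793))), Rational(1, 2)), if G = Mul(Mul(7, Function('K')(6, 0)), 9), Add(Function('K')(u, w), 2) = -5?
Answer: Pow(1949223, Rational(1, 2)) ≈ 1396.1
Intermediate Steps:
Function('K')(u, w) = -7 (Function('K')(u, w) = Add(-2, -5) = -7)
G = -441 (G = Mul(Mul(7, -7), 9) = Mul(-49, 9) = -441)
Pow(Add(G, Mul(Add(h, 2181), Add(1856, 793))), Rational(1, 2)) = Pow(Add(-441, Mul(Add(-1445, 2181), Add(1856, 793))), Rational(1, 2)) = Pow(Add(-441, Mul(736, 2649)), Rational(1, 2)) = Pow(Add(-441, 1949664), Rational(1, 2)) = Pow(1949223, Rational(1, 2))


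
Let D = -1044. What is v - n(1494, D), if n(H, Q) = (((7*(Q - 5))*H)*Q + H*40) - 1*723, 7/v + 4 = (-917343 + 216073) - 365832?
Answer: -12221778956746417/1067106 ≈ -1.1453e+10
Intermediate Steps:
v = -7/1067106 (v = 7/(-4 + ((-917343 + 216073) - 365832)) = 7/(-4 + (-701270 - 365832)) = 7/(-4 - 1067102) = 7/(-1067106) = 7*(-1/1067106) = -7/1067106 ≈ -6.5598e-6)
n(H, Q) = -723 + 40*H + H*Q*(-35 + 7*Q) (n(H, Q) = (((7*(-5 + Q))*H)*Q + 40*H) - 723 = (((-35 + 7*Q)*H)*Q + 40*H) - 723 = ((H*(-35 + 7*Q))*Q + 40*H) - 723 = (H*Q*(-35 + 7*Q) + 40*H) - 723 = (40*H + H*Q*(-35 + 7*Q)) - 723 = -723 + 40*H + H*Q*(-35 + 7*Q))
v - n(1494, D) = -7/1067106 - (-723 + 40*1494 - 35*1494*(-1044) + 7*1494*(-1044)²) = -7/1067106 - (-723 + 59760 + 54590760 + 7*1494*1089936) = -7/1067106 - (-723 + 59760 + 54590760 + 11398550688) = -7/1067106 - 1*11453200485 = -7/1067106 - 11453200485 = -12221778956746417/1067106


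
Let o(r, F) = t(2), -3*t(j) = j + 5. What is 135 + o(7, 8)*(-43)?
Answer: 706/3 ≈ 235.33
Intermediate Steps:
t(j) = -5/3 - j/3 (t(j) = -(j + 5)/3 = -(5 + j)/3 = -5/3 - j/3)
o(r, F) = -7/3 (o(r, F) = -5/3 - ⅓*2 = -5/3 - ⅔ = -7/3)
135 + o(7, 8)*(-43) = 135 - 7/3*(-43) = 135 + 301/3 = 706/3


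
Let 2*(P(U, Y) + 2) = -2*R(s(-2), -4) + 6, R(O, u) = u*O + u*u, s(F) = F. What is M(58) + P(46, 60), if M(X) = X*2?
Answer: 93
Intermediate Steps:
M(X) = 2*X
R(O, u) = u² + O*u (R(O, u) = O*u + u² = u² + O*u)
P(U, Y) = -23 (P(U, Y) = -2 + (-(-8)*(-2 - 4) + 6)/2 = -2 + (-(-8)*(-6) + 6)/2 = -2 + (-2*24 + 6)/2 = -2 + (-48 + 6)/2 = -2 + (½)*(-42) = -2 - 21 = -23)
M(58) + P(46, 60) = 2*58 - 23 = 116 - 23 = 93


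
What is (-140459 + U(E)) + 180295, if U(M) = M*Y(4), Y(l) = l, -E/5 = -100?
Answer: 41836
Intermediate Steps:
E = 500 (E = -5*(-100) = 500)
U(M) = 4*M (U(M) = M*4 = 4*M)
(-140459 + U(E)) + 180295 = (-140459 + 4*500) + 180295 = (-140459 + 2000) + 180295 = -138459 + 180295 = 41836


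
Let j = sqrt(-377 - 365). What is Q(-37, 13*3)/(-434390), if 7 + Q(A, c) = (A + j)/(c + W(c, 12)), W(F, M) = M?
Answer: 197/11076945 - I*sqrt(742)/22153890 ≈ 1.7785e-5 - 1.2296e-6*I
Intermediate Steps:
j = I*sqrt(742) (j = sqrt(-742) = I*sqrt(742) ≈ 27.24*I)
Q(A, c) = -7 + (A + I*sqrt(742))/(12 + c) (Q(A, c) = -7 + (A + I*sqrt(742))/(c + 12) = -7 + (A + I*sqrt(742))/(12 + c))
Q(-37, 13*3)/(-434390) = ((-84 - 37 - 91*3 + I*sqrt(742))/(12 + 13*3))/(-434390) = ((-84 - 37 - 7*39 + I*sqrt(742))/(12 + 39))*(-1/434390) = ((-84 - 37 - 273 + I*sqrt(742))/51)*(-1/434390) = ((-394 + I*sqrt(742))/51)*(-1/434390) = (-394/51 + I*sqrt(742)/51)*(-1/434390) = 197/11076945 - I*sqrt(742)/22153890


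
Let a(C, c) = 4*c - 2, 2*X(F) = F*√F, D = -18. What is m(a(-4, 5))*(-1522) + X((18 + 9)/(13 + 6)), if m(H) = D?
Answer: 27396 + 81*√57/722 ≈ 27397.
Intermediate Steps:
X(F) = F^(3/2)/2 (X(F) = (F*√F)/2 = F^(3/2)/2)
a(C, c) = -2 + 4*c
m(H) = -18
m(a(-4, 5))*(-1522) + X((18 + 9)/(13 + 6)) = -18*(-1522) + ((18 + 9)/(13 + 6))^(3/2)/2 = 27396 + (27/19)^(3/2)/2 = 27396 + (81*√57/361)/2 = 27396 + 81*√57/722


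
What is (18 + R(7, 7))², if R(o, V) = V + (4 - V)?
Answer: 484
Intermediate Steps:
R(o, V) = 4
(18 + R(7, 7))² = (18 + 4)² = 22² = 484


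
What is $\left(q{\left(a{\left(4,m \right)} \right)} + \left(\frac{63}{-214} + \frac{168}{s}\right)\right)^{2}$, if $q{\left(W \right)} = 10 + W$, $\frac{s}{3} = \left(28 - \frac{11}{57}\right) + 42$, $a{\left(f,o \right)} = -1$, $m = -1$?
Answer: $\frac{65544649281225}{725062468036} \approx 90.399$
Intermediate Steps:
$s = \frac{3979}{19}$ ($s = 3 \left(\left(28 - \frac{11}{57}\right) + 42\right) = 3 \left(\frac{1585}{57} + 42\right) = 3 \cdot \frac{3979}{57} = \frac{3979}{19} \approx 209.42$)
$\left(q{\left(a{\left(4,m \right)} \right)} + \left(\frac{63}{-214} + \frac{168}{s}\right)\right)^{2} = \left(\left(10 - 1\right) + \left(\frac{63}{-214} + \frac{168}{\frac{3979}{19}}\right)\right)^{2} = \left(9 + \left(63 \left(- \frac{1}{214}\right) + 168 \cdot \frac{19}{3979}\right)\right)^{2} = \left(9 + \left(- \frac{63}{214} + \frac{3192}{3979}\right)\right)^{2} = \left(9 + \frac{432411}{851506}\right)^{2} = \left(\frac{8095965}{851506}\right)^{2} = \frac{65544649281225}{725062468036}$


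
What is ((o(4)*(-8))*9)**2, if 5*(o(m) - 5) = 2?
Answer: 3779136/25 ≈ 1.5117e+5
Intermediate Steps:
o(m) = 27/5 (o(m) = 5 + (1/5)*2 = 5 + 2/5 = 27/5)
((o(4)*(-8))*9)**2 = (((27/5)*(-8))*9)**2 = (-216/5*9)**2 = (-1944/5)**2 = 3779136/25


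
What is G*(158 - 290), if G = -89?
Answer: 11748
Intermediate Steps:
G*(158 - 290) = -89*(158 - 290) = -89*(-132) = 11748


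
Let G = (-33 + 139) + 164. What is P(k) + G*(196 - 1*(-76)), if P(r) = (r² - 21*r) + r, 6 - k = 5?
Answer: 73421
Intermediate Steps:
k = 1 (k = 6 - 1*5 = 6 - 5 = 1)
P(r) = r² - 20*r
G = 270 (G = 106 + 164 = 270)
P(k) + G*(196 - 1*(-76)) = 1*(-20 + 1) + 270*(196 - 1*(-76)) = 1*(-19) + 270*(196 + 76) = -19 + 270*272 = -19 + 73440 = 73421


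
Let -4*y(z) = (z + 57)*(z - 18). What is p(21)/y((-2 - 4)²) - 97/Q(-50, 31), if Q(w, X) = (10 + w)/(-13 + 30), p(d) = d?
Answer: 459511/11160 ≈ 41.175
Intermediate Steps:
y(z) = -(-18 + z)*(57 + z)/4 (y(z) = -(z + 57)*(z - 18)/4 = -(57 + z)*(-18 + z)/4 = -(-18 + z)*(57 + z)/4)
Q(w, X) = 10/17 + w/17 (Q(w, X) = (10 + w)/17 = (10 + w)*(1/17) = 10/17 + w/17)
p(21)/y((-2 - 4)²) - 97/Q(-50, 31) = 21/(513/2 - 39*(-2 - 4)²/4 - (-2 - 4)⁴/4) - 97/(10/17 + (1/17)*(-50)) = 21/(513/2 - 39/4*(-6)² - ((-6)²)²/4) - 97/(10/17 - 50/17) = 21/(513/2 - 39/4*36 - ¼*36²) - 97/(-40/17) = 21/(513/2 - 351 - ¼*1296) - 97*(-17/40) = 21/(513/2 - 351 - 324) + 1649/40 = 21/(-837/2) + 1649/40 = 21*(-2/837) + 1649/40 = -14/279 + 1649/40 = 459511/11160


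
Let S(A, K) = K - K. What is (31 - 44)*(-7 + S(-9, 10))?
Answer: 91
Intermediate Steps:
S(A, K) = 0
(31 - 44)*(-7 + S(-9, 10)) = (31 - 44)*(-7 + 0) = -13*(-7) = 91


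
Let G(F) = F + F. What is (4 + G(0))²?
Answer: 16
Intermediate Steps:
G(F) = 2*F
(4 + G(0))² = (4 + 2*0)² = (4 + 0)² = 4² = 16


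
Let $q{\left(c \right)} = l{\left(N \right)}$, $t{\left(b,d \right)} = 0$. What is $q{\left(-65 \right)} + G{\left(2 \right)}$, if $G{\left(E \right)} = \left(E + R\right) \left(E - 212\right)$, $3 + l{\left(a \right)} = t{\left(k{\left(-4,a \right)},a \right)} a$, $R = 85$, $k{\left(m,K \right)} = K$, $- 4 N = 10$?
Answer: $-18273$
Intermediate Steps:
$N = - \frac{5}{2}$ ($N = \left(- \frac{1}{4}\right) 10 = - \frac{5}{2} \approx -2.5$)
$l{\left(a \right)} = -3$ ($l{\left(a \right)} = -3 + 0 a = -3 + 0 = -3$)
$q{\left(c \right)} = -3$
$G{\left(E \right)} = \left(-212 + E\right) \left(85 + E\right)$ ($G{\left(E \right)} = \left(E + 85\right) \left(E - 212\right) = \left(85 + E\right) \left(-212 + E\right) = \left(-212 + E\right) \left(85 + E\right)$)
$q{\left(-65 \right)} + G{\left(2 \right)} = -3 - \left(18274 - 4\right) = -3 - 18270 = -18273$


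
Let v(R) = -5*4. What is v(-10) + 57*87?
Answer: 4939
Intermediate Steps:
v(R) = -20
v(-10) + 57*87 = -20 + 57*87 = -20 + 4959 = 4939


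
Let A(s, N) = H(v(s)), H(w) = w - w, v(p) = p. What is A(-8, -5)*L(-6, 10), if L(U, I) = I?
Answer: 0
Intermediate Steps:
H(w) = 0
A(s, N) = 0
A(-8, -5)*L(-6, 10) = 0*10 = 0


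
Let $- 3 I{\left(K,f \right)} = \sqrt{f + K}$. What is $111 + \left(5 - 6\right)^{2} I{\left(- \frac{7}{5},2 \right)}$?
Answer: $111 - \frac{\sqrt{15}}{15} \approx 110.74$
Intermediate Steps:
$I{\left(K,f \right)} = - \frac{\sqrt{K + f}}{3}$ ($I{\left(K,f \right)} = - \frac{\sqrt{f + K}}{3} = - \frac{\sqrt{K + f}}{3}$)
$111 + \left(5 - 6\right)^{2} I{\left(- \frac{7}{5},2 \right)} = 111 + \left(5 - 6\right)^{2} \left(- \frac{\sqrt{- \frac{7}{5} + 2}}{3}\right) = 111 + \left(-1\right)^{2} \left(- \frac{\sqrt{\left(-7\right) \frac{1}{5} + 2}}{3}\right) = 111 + 1 \left(- \frac{\sqrt{- \frac{7}{5} + 2}}{3}\right) = 111 + 1 \left(- \frac{\sqrt{\frac{3}{5}}}{3}\right) = 111 + 1 \left(- \frac{\frac{1}{5} \sqrt{15}}{3}\right) = 111 + 1 \left(- \frac{\sqrt{15}}{15}\right) = 111 - \frac{\sqrt{15}}{15}$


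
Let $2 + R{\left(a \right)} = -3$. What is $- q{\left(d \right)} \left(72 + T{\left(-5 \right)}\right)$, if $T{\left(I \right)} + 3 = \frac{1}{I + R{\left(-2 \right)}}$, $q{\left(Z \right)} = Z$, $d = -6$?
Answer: $\frac{2067}{5} \approx 413.4$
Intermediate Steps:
$R{\left(a \right)} = -5$ ($R{\left(a \right)} = -2 - 3 = -5$)
$T{\left(I \right)} = -3 + \frac{1}{-5 + I}$ ($T{\left(I \right)} = -3 + \frac{1}{I - 5} = -3 + \frac{1}{-5 + I}$)
$- q{\left(d \right)} \left(72 + T{\left(-5 \right)}\right) = \left(-1\right) \left(-6\right) \left(72 + \frac{16 - -15}{-5 - 5}\right) = 6 \left(72 + \frac{16 + 15}{-10}\right) = 6 \left(72 - \frac{31}{10}\right) = 6 \cdot \frac{689}{10} = \frac{2067}{5}$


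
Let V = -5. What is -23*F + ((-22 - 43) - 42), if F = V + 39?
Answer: -889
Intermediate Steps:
F = 34 (F = -5 + 39 = 34)
-23*F + ((-22 - 43) - 42) = -23*34 + ((-22 - 43) - 42) = -782 + (-65 - 42) = -782 - 107 = -889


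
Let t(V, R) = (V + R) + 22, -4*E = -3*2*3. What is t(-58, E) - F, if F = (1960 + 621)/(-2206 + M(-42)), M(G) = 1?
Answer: -133753/4410 ≈ -30.329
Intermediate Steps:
E = 9/2 (E = -(-3*2)*3/4 = -(-3)*3/2 = -¼*(-18) = 9/2 ≈ 4.5000)
t(V, R) = 22 + R + V (t(V, R) = (R + V) + 22 = 22 + R + V)
F = -2581/2205 (F = (1960 + 621)/(-2206 + 1) = 2581/(-2205) = 2581*(-1/2205) = -2581/2205 ≈ -1.1705)
t(-58, E) - F = (22 + 9/2 - 58) - 1*(-2581/2205) = -63/2 + 2581/2205 = -133753/4410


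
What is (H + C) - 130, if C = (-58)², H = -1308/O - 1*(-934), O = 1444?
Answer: 1504321/361 ≈ 4167.1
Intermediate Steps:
H = 336847/361 (H = -1308/1444 - 1*(-934) = -1308*1/1444 + 934 = -327/361 + 934 = 336847/361 ≈ 933.09)
C = 3364
(H + C) - 130 = (336847/361 + 3364) - 130 = 1551251/361 - 130 = 1504321/361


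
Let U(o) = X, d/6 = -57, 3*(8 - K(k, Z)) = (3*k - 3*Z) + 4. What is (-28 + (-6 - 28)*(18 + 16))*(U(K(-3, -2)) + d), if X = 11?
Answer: 391904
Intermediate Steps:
K(k, Z) = 20/3 + Z - k (K(k, Z) = 8 - ((3*k - 3*Z) + 4)/3 = 8 - ((-3*Z + 3*k) + 4)/3 = 8 - (4 - 3*Z + 3*k)/3 = 8 + (-4/3 + Z - k) = 20/3 + Z - k)
d = -342 (d = 6*(-57) = -342)
U(o) = 11
(-28 + (-6 - 28)*(18 + 16))*(U(K(-3, -2)) + d) = (-28 + (-6 - 28)*(18 + 16))*(11 - 342) = (-28 - 34*34)*(-331) = (-28 - 1156)*(-331) = -1184*(-331) = 391904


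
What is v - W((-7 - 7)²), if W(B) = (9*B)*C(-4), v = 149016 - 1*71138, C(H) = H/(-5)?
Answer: 382334/5 ≈ 76467.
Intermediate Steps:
C(H) = -H/5 (C(H) = H*(-⅕) = -H/5)
v = 77878 (v = 149016 - 71138 = 77878)
W(B) = 36*B/5 (W(B) = (9*B)*(-⅕*(-4)) = (9*B)*(⅘) = 36*B/5)
v - W((-7 - 7)²) = 77878 - 36*(-7 - 7)²/5 = 77878 - 36*(-14)²/5 = 77878 - 36*196/5 = 77878 - 1*7056/5 = 77878 - 7056/5 = 382334/5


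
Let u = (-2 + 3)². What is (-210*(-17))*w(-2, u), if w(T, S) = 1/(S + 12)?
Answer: 3570/13 ≈ 274.62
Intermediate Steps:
u = 1 (u = 1² = 1)
w(T, S) = 1/(12 + S)
(-210*(-17))*w(-2, u) = (-210*(-17))/(12 + 1) = 3570/13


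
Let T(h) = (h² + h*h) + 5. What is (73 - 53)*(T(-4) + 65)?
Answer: 2040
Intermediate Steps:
T(h) = 5 + 2*h² (T(h) = (h² + h²) + 5 = 2*h² + 5 = 5 + 2*h²)
(73 - 53)*(T(-4) + 65) = (73 - 53)*((5 + 2*(-4)²) + 65) = 20*((5 + 2*16) + 65) = 20*((5 + 32) + 65) = 20*(37 + 65) = 20*102 = 2040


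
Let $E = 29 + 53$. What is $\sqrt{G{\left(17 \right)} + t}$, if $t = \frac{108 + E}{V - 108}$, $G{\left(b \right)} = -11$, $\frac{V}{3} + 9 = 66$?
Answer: $\frac{i \sqrt{3521}}{21} \approx 2.8256 i$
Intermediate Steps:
$V = 171$ ($V = -27 + 3 \cdot 66 = -27 + 198 = 171$)
$E = 82$
$t = \frac{190}{63}$ ($t = \frac{108 + 82}{171 - 108} = \frac{190}{63} \approx 3.0159$)
$\sqrt{G{\left(17 \right)} + t} = \sqrt{-11 + \frac{190}{63}} = \sqrt{- \frac{503}{63}} = \frac{i \sqrt{3521}}{21}$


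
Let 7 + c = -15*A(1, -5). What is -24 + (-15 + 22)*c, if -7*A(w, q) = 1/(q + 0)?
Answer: -76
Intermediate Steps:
A(w, q) = -1/(7*q) (A(w, q) = -1/(7*(q + 0)) = -1/(7*q))
c = -52/7 (c = -7 - (-15)/(7*(-5)) = -7 - (-15)*(-1)/(7*5) = -7 - 15*1/35 = -7 - 3/7 = -52/7 ≈ -7.4286)
-24 + (-15 + 22)*c = -24 + (-15 + 22)*(-52/7) = -24 + 7*(-52/7) = -24 - 52 = -76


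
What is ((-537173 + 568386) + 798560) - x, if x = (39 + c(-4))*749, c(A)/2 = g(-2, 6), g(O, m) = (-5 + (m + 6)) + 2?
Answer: 787080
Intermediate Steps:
g(O, m) = 3 + m (g(O, m) = (-5 + (6 + m)) + 2 = (1 + m) + 2 = 3 + m)
c(A) = 18 (c(A) = 2*(3 + 6) = 2*9 = 18)
x = 42693 (x = (39 + 18)*749 = 57*749 = 42693)
((-537173 + 568386) + 798560) - x = ((-537173 + 568386) + 798560) - 1*42693 = (31213 + 798560) - 42693 = 829773 - 42693 = 787080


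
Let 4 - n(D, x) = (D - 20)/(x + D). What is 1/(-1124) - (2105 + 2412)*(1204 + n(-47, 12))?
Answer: -214319960039/39340 ≈ -5.4479e+6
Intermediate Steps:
n(D, x) = 4 - (-20 + D)/(D + x) (n(D, x) = 4 - (D - 20)/(x + D) = 4 - (-20 + D)/(D + x))
1/(-1124) - (2105 + 2412)*(1204 + n(-47, 12)) = 1/(-1124) - (2105 + 2412)*(1204 + (20 + 3*(-47) + 4*12)/(-47 + 12)) = -1/1124 - 4517*(1204 + (20 - 141 + 48)/(-35)) = -1/1124 - 4517*(1204 - 1/35*(-73)) = -1/1124 - 4517*(1204 + 73/35) = -1/1124 - 4517*42213/35 = -1/1124 - 1*190676121/35 = -1/1124 - 190676121/35 = -214319960039/39340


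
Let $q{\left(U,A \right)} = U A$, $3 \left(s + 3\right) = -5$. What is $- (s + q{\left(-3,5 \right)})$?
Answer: $\frac{59}{3} \approx 19.667$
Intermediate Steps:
$s = - \frac{14}{3}$ ($s = -3 + \frac{1}{3} \left(-5\right) = -3 - \frac{5}{3} = - \frac{14}{3} \approx -4.6667$)
$q{\left(U,A \right)} = A U$
$- (s + q{\left(-3,5 \right)}) = - (- \frac{14}{3} + 5 \left(-3\right)) = - (- \frac{14}{3} - 15) = \left(-1\right) \left(- \frac{59}{3}\right) = \frac{59}{3}$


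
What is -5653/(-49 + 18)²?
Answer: -5653/961 ≈ -5.8824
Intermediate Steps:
-5653/(-49 + 18)² = -5653/((-31)²) = -5653/961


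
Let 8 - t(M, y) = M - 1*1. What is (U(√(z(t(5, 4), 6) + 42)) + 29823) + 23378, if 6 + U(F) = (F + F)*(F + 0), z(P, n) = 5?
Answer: 53289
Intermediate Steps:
t(M, y) = 9 - M (t(M, y) = 8 - (M - 1*1) = 8 - (M - 1) = 8 - (-1 + M) = 8 + (1 - M) = 9 - M)
U(F) = -6 + 2*F² (U(F) = -6 + (F + F)*(F + 0) = -6 + (2*F)*F = -6 + 2*F²)
(U(√(z(t(5, 4), 6) + 42)) + 29823) + 23378 = ((-6 + 2*(√(5 + 42))²) + 29823) + 23378 = ((-6 + 2*(√47)²) + 29823) + 23378 = ((-6 + 2*47) + 29823) + 23378 = ((-6 + 94) + 29823) + 23378 = (88 + 29823) + 23378 = 29911 + 23378 = 53289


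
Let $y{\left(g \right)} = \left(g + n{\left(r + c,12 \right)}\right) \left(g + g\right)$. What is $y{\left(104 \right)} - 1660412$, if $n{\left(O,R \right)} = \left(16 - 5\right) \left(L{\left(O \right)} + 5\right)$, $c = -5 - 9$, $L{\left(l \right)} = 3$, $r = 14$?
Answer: $-1620476$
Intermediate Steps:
$c = -14$
$n{\left(O,R \right)} = 88$ ($n{\left(O,R \right)} = \left(16 - 5\right) \left(3 + 5\right) = 11 \cdot 8 = 88$)
$y{\left(g \right)} = 2 g \left(88 + g\right)$ ($y{\left(g \right)} = \left(g + 88\right) \left(g + g\right) = \left(88 + g\right) 2 g = 2 g \left(88 + g\right)$)
$y{\left(104 \right)} - 1660412 = 2 \cdot 104 \left(88 + 104\right) - 1660412 = 2 \cdot 104 \cdot 192 - 1660412 = 39936 - 1660412 = -1620476$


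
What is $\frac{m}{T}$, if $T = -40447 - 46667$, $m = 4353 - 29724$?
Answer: $\frac{8457}{29038} \approx 0.29124$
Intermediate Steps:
$m = -25371$ ($m = 4353 - 29724 = -25371$)
$T = -87114$ ($T = -40447 - 46667 = -87114$)
$\frac{m}{T} = - \frac{25371}{-87114} = \left(-25371\right) \left(- \frac{1}{87114}\right) = \frac{8457}{29038}$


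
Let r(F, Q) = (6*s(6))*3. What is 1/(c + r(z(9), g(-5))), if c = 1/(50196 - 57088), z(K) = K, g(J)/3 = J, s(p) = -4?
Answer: -6892/496225 ≈ -0.013889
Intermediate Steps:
g(J) = 3*J
r(F, Q) = -72 (r(F, Q) = (6*(-4))*3 = -24*3 = -72)
c = -1/6892 (c = 1/(-6892) = -1/6892 ≈ -0.00014510)
1/(c + r(z(9), g(-5))) = 1/(-1/6892 - 72) = 1/(-496225/6892) = -6892/496225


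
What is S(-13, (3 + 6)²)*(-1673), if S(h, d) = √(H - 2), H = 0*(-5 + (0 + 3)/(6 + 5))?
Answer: -1673*I*√2 ≈ -2366.0*I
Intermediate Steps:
H = 0 (H = 0*(-5 + 3/11) = 0*(-52/11) = 0)
S(h, d) = I*√2 (S(h, d) = √(0 - 2) = √(-2) = I*√2)
S(-13, (3 + 6)²)*(-1673) = (I*√2)*(-1673) = -1673*I*√2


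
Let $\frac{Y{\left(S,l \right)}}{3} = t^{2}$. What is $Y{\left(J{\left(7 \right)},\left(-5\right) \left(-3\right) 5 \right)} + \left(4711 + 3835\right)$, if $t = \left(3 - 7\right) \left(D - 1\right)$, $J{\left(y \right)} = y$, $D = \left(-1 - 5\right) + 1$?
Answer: $10274$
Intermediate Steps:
$D = -5$ ($D = -6 + 1 = -5$)
$t = 24$ ($t = \left(3 - 7\right) \left(-5 - 1\right) = \left(-4\right) \left(-6\right) = 24$)
$Y{\left(S,l \right)} = 1728$ ($Y{\left(S,l \right)} = 3 \cdot 24^{2} = 3 \cdot 576 = 1728$)
$Y{\left(J{\left(7 \right)},\left(-5\right) \left(-3\right) 5 \right)} + \left(4711 + 3835\right) = 1728 + \left(4711 + 3835\right) = 1728 + 8546 = 10274$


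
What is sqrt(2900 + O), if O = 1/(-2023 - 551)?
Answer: sqrt(2134875314)/858 ≈ 53.852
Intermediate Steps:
O = -1/2574 (O = 1/(-2574) = -1/2574 ≈ -0.00038850)
sqrt(2900 + O) = sqrt(2900 - 1/2574) = sqrt(7464599/2574) = sqrt(2134875314)/858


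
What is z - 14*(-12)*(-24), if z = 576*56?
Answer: 28224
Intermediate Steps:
z = 32256
z - 14*(-12)*(-24) = 32256 - 14*(-12)*(-24) = 32256 - (-168)*(-24) = 32256 - 1*4032 = 32256 - 4032 = 28224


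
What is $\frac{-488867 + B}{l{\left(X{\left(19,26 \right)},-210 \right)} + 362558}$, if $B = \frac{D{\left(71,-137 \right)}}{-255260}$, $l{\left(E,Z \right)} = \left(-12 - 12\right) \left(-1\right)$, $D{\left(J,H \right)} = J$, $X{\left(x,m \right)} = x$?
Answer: $- \frac{124788190491}{92552681320} \approx -1.3483$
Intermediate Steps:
$l{\left(E,Z \right)} = 24$ ($l{\left(E,Z \right)} = \left(-24\right) \left(-1\right) = 24$)
$B = - \frac{71}{255260}$ ($B = \frac{71}{-255260} = 71 \left(- \frac{1}{255260}\right) = - \frac{71}{255260} \approx -0.00027815$)
$\frac{-488867 + B}{l{\left(X{\left(19,26 \right)},-210 \right)} + 362558} = \frac{-488867 - \frac{71}{255260}}{24 + 362558} = - \frac{124788190491}{255260 \cdot 362582} = \left(- \frac{124788190491}{255260}\right) \frac{1}{362582} = - \frac{124788190491}{92552681320}$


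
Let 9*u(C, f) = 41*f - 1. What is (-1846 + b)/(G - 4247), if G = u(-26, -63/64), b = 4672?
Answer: -1627776/2448919 ≈ -0.66469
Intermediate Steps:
u(C, f) = -⅑ + 41*f/9 (u(C, f) = (41*f - 1)/9 = (-1 + 41*f)/9 = -⅑ + 41*f/9)
G = -2647/576 (G = -⅑ + 41*(-63/64)/9 = -⅑ + 41*(-63*1/64)/9 = -⅑ + (41/9)*(-63/64) = -⅑ - 287/64 = -2647/576 ≈ -4.5955)
(-1846 + b)/(G - 4247) = (-1846 + 4672)/(-2647/576 - 4247) = 2826/(-2448919/576) = 2826*(-576/2448919) = -1627776/2448919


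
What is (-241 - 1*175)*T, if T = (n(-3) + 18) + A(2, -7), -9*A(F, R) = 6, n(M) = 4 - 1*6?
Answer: -19136/3 ≈ -6378.7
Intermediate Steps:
n(M) = -2 (n(M) = 4 - 6 = -2)
A(F, R) = -⅔ (A(F, R) = -⅑*6 = -⅔)
T = 46/3 (T = (-2 + 18) - ⅔ = 16 - ⅔ = 46/3 ≈ 15.333)
(-241 - 1*175)*T = (-241 - 1*175)*(46/3) = (-241 - 175)*(46/3) = -416*46/3 = -19136/3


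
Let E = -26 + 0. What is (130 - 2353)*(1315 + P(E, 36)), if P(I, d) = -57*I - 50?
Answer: -6106581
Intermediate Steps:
E = -26
P(I, d) = -50 - 57*I
(130 - 2353)*(1315 + P(E, 36)) = (130 - 2353)*(1315 + (-50 - 57*(-26))) = -2223*(1315 + (-50 + 1482)) = -2223*(1315 + 1432) = -2223*2747 = -6106581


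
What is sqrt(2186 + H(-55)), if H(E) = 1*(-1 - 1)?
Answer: 2*sqrt(546) ≈ 46.733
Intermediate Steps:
H(E) = -2 (H(E) = 1*(-2) = -2)
sqrt(2186 + H(-55)) = sqrt(2186 - 2) = sqrt(2184) = 2*sqrt(546)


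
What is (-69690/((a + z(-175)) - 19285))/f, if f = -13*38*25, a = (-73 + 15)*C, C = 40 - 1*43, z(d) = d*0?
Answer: -6969/23602085 ≈ -0.00029527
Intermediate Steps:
z(d) = 0
C = -3 (C = 40 - 43 = -3)
a = 174 (a = (-73 + 15)*(-3) = -58*(-3) = 174)
f = -12350 (f = -494*25 = -12350)
(-69690/((a + z(-175)) - 19285))/f = -69690/((174 + 0) - 19285)/(-12350) = -69690/(174 - 19285)*(-1/12350) = -69690/(-19111)*(-1/12350) = -69690*(-1/19111)*(-1/12350) = (69690/19111)*(-1/12350) = -6969/23602085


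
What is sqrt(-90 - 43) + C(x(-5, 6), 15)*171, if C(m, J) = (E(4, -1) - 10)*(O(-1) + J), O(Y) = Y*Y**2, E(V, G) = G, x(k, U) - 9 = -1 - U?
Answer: -26334 + I*sqrt(133) ≈ -26334.0 + 11.533*I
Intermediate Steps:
x(k, U) = 8 - U (x(k, U) = 9 + (-1 - U) = 8 - U)
O(Y) = Y**3
C(m, J) = 11 - 11*J (C(m, J) = (-1 - 10)*((-1)**3 + J) = -11*(-1 + J) = 11 - 11*J)
sqrt(-90 - 43) + C(x(-5, 6), 15)*171 = sqrt(-90 - 43) + (11 - 11*15)*171 = sqrt(-133) + (11 - 165)*171 = I*sqrt(133) - 154*171 = I*sqrt(133) - 26334 = -26334 + I*sqrt(133)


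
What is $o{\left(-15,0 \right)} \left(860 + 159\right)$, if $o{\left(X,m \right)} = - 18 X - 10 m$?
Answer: $275130$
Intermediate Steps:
$o{\left(-15,0 \right)} \left(860 + 159\right) = \left(\left(-18\right) \left(-15\right) - 0\right) \left(860 + 159\right) = \left(270 + 0\right) 1019 = 270 \cdot 1019 = 275130$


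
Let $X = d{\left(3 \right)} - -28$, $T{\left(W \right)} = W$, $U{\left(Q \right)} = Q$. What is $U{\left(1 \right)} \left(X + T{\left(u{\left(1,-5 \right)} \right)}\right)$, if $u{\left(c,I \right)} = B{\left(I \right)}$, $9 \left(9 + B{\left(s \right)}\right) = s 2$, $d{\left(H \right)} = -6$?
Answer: $\frac{107}{9} \approx 11.889$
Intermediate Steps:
$B{\left(s \right)} = -9 + \frac{2 s}{9}$ ($B{\left(s \right)} = -9 + \frac{s 2}{9} = -9 + \frac{2 s}{9}$)
$u{\left(c,I \right)} = -9 + \frac{2 I}{9}$
$X = 22$ ($X = -6 - -28 = -6 + 28 = 22$)
$U{\left(1 \right)} \left(X + T{\left(u{\left(1,-5 \right)} \right)}\right) = 1 \left(22 + \left(-9 + \frac{2}{9} \left(-5\right)\right)\right) = 1 \left(22 - \frac{91}{9}\right) = 1 \cdot \frac{107}{9} = \frac{107}{9}$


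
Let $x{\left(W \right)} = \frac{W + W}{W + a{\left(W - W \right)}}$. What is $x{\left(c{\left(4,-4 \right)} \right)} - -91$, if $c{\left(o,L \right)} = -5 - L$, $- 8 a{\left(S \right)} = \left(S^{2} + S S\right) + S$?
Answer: $93$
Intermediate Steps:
$a{\left(S \right)} = - \frac{S^{2}}{4} - \frac{S}{8}$ ($a{\left(S \right)} = - \frac{\left(S^{2} + S S\right) + S}{8} = - \frac{\left(S^{2} + S^{2}\right) + S}{8} = - \frac{2 S^{2} + S}{8} = - \frac{S + 2 S^{2}}{8} = - \frac{S^{2}}{4} - \frac{S}{8}$)
$x{\left(W \right)} = 2$ ($x{\left(W \right)} = \frac{W + W}{W - \frac{\left(W - W\right) \left(1 + 2 \left(W - W\right)\right)}{8}} = \frac{2 W}{W - 0 \left(1 + 2 \cdot 0\right)} = \frac{2 W}{W - 0 \left(1 + 0\right)} = \frac{2 W}{W - 0 \cdot 1} = \frac{2 W}{W + 0} = \frac{2 W}{W} = 2$)
$x{\left(c{\left(4,-4 \right)} \right)} - -91 = 2 - -91 = 2 + 91 = 93$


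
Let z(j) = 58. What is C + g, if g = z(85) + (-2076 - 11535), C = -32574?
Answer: -46127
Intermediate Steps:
g = -13553 (g = 58 + (-2076 - 11535) = 58 - 13611 = -13553)
C + g = -32574 - 13553 = -46127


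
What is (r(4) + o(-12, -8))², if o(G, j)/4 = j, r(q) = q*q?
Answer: 256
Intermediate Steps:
r(q) = q²
o(G, j) = 4*j
(r(4) + o(-12, -8))² = (4² + 4*(-8))² = (16 - 32)² = (-16)² = 256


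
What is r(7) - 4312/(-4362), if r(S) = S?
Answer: 17423/2181 ≈ 7.9885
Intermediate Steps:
r(7) - 4312/(-4362) = 7 - 4312/(-4362) = 7 - 4312*(-1)/4362 = 7 - 1*(-2156/2181) = 7 + 2156/2181 = 17423/2181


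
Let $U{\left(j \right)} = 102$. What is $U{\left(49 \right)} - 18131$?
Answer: $-18029$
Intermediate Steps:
$U{\left(49 \right)} - 18131 = 102 - 18131 = -18029$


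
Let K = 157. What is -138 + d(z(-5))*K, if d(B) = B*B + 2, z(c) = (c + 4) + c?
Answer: 5828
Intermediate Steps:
z(c) = 4 + 2*c (z(c) = (4 + c) + c = 4 + 2*c)
d(B) = 2 + B**2 (d(B) = B**2 + 2 = 2 + B**2)
-138 + d(z(-5))*K = -138 + (2 + (4 + 2*(-5))**2)*157 = -138 + (2 + (4 - 10)**2)*157 = -138 + (2 + (-6)**2)*157 = -138 + (2 + 36)*157 = -138 + 38*157 = -138 + 5966 = 5828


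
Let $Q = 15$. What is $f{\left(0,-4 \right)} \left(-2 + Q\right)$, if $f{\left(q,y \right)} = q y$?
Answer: $0$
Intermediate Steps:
$f{\left(0,-4 \right)} \left(-2 + Q\right) = 0 \left(-4\right) \left(-2 + 15\right) = 0 \cdot 13 = 0$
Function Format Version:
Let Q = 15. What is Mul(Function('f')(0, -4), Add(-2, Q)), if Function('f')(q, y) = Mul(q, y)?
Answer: 0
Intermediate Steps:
Mul(Function('f')(0, -4), Add(-2, Q)) = Mul(Mul(0, -4), Add(-2, 15)) = Mul(0, 13) = 0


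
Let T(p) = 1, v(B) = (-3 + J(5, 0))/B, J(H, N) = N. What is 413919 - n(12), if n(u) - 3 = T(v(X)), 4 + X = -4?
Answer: 413915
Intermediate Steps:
X = -8 (X = -4 - 4 = -8)
v(B) = -3/B (v(B) = (-3 + 0)/B = -3/B)
n(u) = 4 (n(u) = 3 + 1 = 4)
413919 - n(12) = 413919 - 1*4 = 413919 - 4 = 413915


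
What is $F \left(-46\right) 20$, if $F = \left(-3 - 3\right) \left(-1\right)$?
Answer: $-5520$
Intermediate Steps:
$F = 6$ ($F = \left(-6\right) \left(-1\right) = 6$)
$F \left(-46\right) 20 = 6 \left(-46\right) 20 = \left(-276\right) 20 = -5520$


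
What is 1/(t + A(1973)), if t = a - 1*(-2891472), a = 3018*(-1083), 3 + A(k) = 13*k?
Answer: -1/351376 ≈ -2.8460e-6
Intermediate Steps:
A(k) = -3 + 13*k
a = -3268494
t = -377022 (t = -3268494 - 1*(-2891472) = -3268494 + 2891472 = -377022)
1/(t + A(1973)) = 1/(-377022 + (-3 + 13*1973)) = 1/(-377022 + (-3 + 25649)) = 1/(-377022 + 25646) = 1/(-351376) = -1/351376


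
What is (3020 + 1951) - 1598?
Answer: 3373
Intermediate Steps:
(3020 + 1951) - 1598 = 4971 - 1598 = 3373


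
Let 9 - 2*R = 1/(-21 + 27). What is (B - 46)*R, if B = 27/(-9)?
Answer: -2597/12 ≈ -216.42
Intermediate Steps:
R = 53/12 (R = 9/2 - 1/(2*(-21 + 27)) = 9/2 - ½/6 = 9/2 - ½*⅙ = 9/2 - 1/12 = 53/12 ≈ 4.4167)
B = -3 (B = 27*(-⅑) = -3)
(B - 46)*R = (-3 - 46)*(53/12) = -49*53/12 = -2597/12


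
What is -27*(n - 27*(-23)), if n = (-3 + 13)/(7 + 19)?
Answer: -218106/13 ≈ -16777.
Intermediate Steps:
n = 5/13 (n = 10/26 = 10*(1/26) = 5/13 ≈ 0.38462)
-27*(n - 27*(-23)) = -27*(5/13 - 27*(-23)) = -27*(5/13 + 621) = -27*8078/13 = -3*72702/13 = -218106/13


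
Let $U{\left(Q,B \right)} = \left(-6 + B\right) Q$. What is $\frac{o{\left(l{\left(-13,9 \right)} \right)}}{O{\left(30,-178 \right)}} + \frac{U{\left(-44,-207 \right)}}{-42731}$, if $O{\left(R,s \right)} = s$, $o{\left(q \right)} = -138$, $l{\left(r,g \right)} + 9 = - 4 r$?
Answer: $\frac{2114331}{3803059} \approx 0.55595$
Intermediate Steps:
$l{\left(r,g \right)} = -9 - 4 r$
$U{\left(Q,B \right)} = Q \left(-6 + B\right)$
$\frac{o{\left(l{\left(-13,9 \right)} \right)}}{O{\left(30,-178 \right)}} + \frac{U{\left(-44,-207 \right)}}{-42731} = - \frac{138}{-178} + \frac{\left(-44\right) \left(-6 - 207\right)}{-42731} = \left(-138\right) \left(- \frac{1}{178}\right) + \left(-44\right) \left(-213\right) \left(- \frac{1}{42731}\right) = \frac{69}{89} + 9372 \left(- \frac{1}{42731}\right) = \frac{69}{89} - \frac{9372}{42731} = \frac{2114331}{3803059}$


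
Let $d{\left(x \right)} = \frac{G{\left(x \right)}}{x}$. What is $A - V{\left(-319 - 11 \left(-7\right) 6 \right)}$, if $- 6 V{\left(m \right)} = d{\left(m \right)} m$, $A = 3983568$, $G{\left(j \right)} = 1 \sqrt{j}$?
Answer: $3983568 + \frac{\sqrt{143}}{6} \approx 3.9836 \cdot 10^{6}$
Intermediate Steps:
$G{\left(j \right)} = \sqrt{j}$
$d{\left(x \right)} = \frac{1}{\sqrt{x}}$ ($d{\left(x \right)} = \frac{\sqrt{x}}{x} = \frac{1}{\sqrt{x}}$)
$V{\left(m \right)} = - \frac{\sqrt{m}}{6}$ ($V{\left(m \right)} = - \frac{\frac{1}{\sqrt{m}} m}{6} = - \frac{\sqrt{m}}{6}$)
$A - V{\left(-319 - 11 \left(-7\right) 6 \right)} = 3983568 - - \frac{\sqrt{-319 - 11 \left(-7\right) 6}}{6} = 3983568 - - \frac{\sqrt{-319 - \left(-77\right) 6}}{6} = 3983568 - - \frac{\sqrt{-319 - -462}}{6} = 3983568 - - \frac{\sqrt{-319 + 462}}{6} = 3983568 - - \frac{\sqrt{143}}{6} = 3983568 + \frac{\sqrt{143}}{6}$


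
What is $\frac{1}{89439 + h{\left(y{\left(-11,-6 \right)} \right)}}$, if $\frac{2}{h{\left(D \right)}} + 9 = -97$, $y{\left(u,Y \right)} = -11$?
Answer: $\frac{53}{4740266} \approx 1.1181 \cdot 10^{-5}$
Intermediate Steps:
$h{\left(D \right)} = - \frac{1}{53}$ ($h{\left(D \right)} = \frac{2}{-9 - 97} = \frac{2}{-106} = 2 \left(- \frac{1}{106}\right) = - \frac{1}{53}$)
$\frac{1}{89439 + h{\left(y{\left(-11,-6 \right)} \right)}} = \frac{1}{89439 - \frac{1}{53}} = \frac{1}{\frac{4740266}{53}} = \frac{53}{4740266}$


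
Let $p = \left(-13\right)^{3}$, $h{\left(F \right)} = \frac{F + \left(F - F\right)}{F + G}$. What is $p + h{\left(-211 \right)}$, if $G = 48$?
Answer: $- \frac{357900}{163} \approx -2195.7$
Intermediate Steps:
$h{\left(F \right)} = \frac{F}{48 + F}$ ($h{\left(F \right)} = \frac{F + \left(F - F\right)}{F + 48} = \frac{F + 0}{48 + F} = \frac{F}{48 + F}$)
$p = -2197$
$p + h{\left(-211 \right)} = -2197 - \frac{211}{48 - 211} = -2197 - \frac{211}{-163} = -2197 - - \frac{211}{163} = -2197 + \frac{211}{163} = - \frac{357900}{163}$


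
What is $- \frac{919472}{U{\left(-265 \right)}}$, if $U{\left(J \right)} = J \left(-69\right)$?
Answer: $- \frac{919472}{18285} \approx -50.286$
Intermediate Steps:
$U{\left(J \right)} = - 69 J$
$- \frac{919472}{U{\left(-265 \right)}} = - \frac{919472}{\left(-69\right) \left(-265\right)} = - \frac{919472}{18285}$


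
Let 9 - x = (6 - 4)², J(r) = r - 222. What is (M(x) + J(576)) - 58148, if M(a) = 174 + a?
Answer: -57615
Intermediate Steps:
J(r) = -222 + r
x = 5 (x = 9 - (6 - 4)² = 9 - 1*2² = 9 - 1*4 = 9 - 4 = 5)
(M(x) + J(576)) - 58148 = ((174 + 5) + (-222 + 576)) - 58148 = (179 + 354) - 58148 = 533 - 58148 = -57615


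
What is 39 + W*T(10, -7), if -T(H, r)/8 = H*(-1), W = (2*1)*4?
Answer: 679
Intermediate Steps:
W = 8 (W = 2*4 = 8)
T(H, r) = 8*H (T(H, r) = -8*H*(-1) = -(-8)*H = 8*H)
39 + W*T(10, -7) = 39 + 8*(8*10) = 39 + 8*80 = 39 + 640 = 679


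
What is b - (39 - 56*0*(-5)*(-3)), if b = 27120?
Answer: 27081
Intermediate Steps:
b - (39 - 56*0*(-5)*(-3)) = 27120 - (39 - 56*0*(-5)*(-3)) = 27120 - (39 - 0*(-3)) = 27120 - (39 - 56*0) = 27120 - (39 + 0) = 27120 - 1*39 = 27120 - 39 = 27081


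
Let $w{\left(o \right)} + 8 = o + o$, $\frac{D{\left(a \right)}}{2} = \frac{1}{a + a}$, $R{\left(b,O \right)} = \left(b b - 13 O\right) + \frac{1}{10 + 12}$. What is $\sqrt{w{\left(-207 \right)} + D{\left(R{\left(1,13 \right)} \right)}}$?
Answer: $\frac{4 i \sqrt{360103615}}{3695} \approx 20.543 i$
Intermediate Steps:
$R{\left(b,O \right)} = \frac{1}{22} + b^{2} - 13 O$ ($R{\left(b,O \right)} = \left(b^{2} - 13 O\right) + \frac{1}{22} = \frac{1}{22} + b^{2} - 13 O$)
$D{\left(a \right)} = \frac{1}{a}$ ($D{\left(a \right)} = \frac{2}{a + a} = \frac{2}{2 a} = 2 \frac{1}{2 a} = \frac{1}{a}$)
$w{\left(o \right)} = -8 + 2 o$ ($w{\left(o \right)} = -8 + \left(o + o\right) = -8 + 2 o$)
$\sqrt{w{\left(-207 \right)} + D{\left(R{\left(1,13 \right)} \right)}} = \sqrt{\left(-8 + 2 \left(-207\right)\right) + \frac{1}{\frac{1}{22} + 1^{2} - 169}} = \sqrt{\left(-8 - 414\right) + \frac{1}{\frac{1}{22} + 1 - 169}} = \sqrt{-422 + \frac{1}{- \frac{3695}{22}}} = \sqrt{-422 - \frac{22}{3695}} = \sqrt{- \frac{1559312}{3695}} = \frac{4 i \sqrt{360103615}}{3695}$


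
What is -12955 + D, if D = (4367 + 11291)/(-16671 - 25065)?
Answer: -270352769/20868 ≈ -12955.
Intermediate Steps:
D = -7829/20868 (D = 15658/(-41736) = 15658*(-1/41736) = -7829/20868 ≈ -0.37517)
-12955 + D = -12955 - 7829/20868 = -270352769/20868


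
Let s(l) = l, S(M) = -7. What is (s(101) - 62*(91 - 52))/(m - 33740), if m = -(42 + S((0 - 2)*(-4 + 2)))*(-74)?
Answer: 331/4450 ≈ 0.074382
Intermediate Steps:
m = 2590 (m = -(42 - 7)*(-74) = -35*(-74) = -1*(-2590) = 2590)
(s(101) - 62*(91 - 52))/(m - 33740) = (101 - 62*(91 - 52))/(2590 - 33740) = (101 - 62*39)/(-31150) = (101 - 2418)*(-1/31150) = -2317*(-1/31150) = 331/4450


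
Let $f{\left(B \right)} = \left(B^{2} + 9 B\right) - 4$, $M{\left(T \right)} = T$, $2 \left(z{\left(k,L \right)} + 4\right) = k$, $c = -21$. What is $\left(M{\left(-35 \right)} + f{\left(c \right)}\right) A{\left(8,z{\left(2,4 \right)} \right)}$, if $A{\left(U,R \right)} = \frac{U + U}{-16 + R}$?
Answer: $- \frac{3408}{19} \approx -179.37$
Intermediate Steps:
$z{\left(k,L \right)} = -4 + \frac{k}{2}$
$A{\left(U,R \right)} = \frac{2 U}{-16 + R}$
$f{\left(B \right)} = -4 + B^{2} + 9 B$
$\left(M{\left(-35 \right)} + f{\left(c \right)}\right) A{\left(8,z{\left(2,4 \right)} \right)} = \left(-35 + \left(-4 + \left(-21\right)^{2} + 9 \left(-21\right)\right)\right) 2 \cdot 8 \frac{1}{-16 + \left(-4 + \frac{1}{2} \cdot 2\right)} = \left(-35 - -248\right) 2 \cdot 8 \frac{1}{-16 + \left(-4 + 1\right)} = \left(-35 + 248\right) 2 \cdot 8 \frac{1}{-16 - 3} = 213 \cdot 2 \cdot 8 \frac{1}{-19} = 213 \cdot 2 \cdot 8 \left(- \frac{1}{19}\right) = 213 \left(- \frac{16}{19}\right) = - \frac{3408}{19}$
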